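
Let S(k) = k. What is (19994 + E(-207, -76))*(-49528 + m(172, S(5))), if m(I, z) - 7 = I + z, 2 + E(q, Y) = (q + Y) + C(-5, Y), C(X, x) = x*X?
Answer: -991271616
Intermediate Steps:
C(X, x) = X*x
E(q, Y) = -2 + q - 4*Y (E(q, Y) = -2 + ((q + Y) - 5*Y) = -2 + ((Y + q) - 5*Y) = -2 + (q - 4*Y) = -2 + q - 4*Y)
m(I, z) = 7 + I + z (m(I, z) = 7 + (I + z) = 7 + I + z)
(19994 + E(-207, -76))*(-49528 + m(172, S(5))) = (19994 + (-2 - 207 - 4*(-76)))*(-49528 + (7 + 172 + 5)) = (19994 + (-2 - 207 + 304))*(-49528 + 184) = (19994 + 95)*(-49344) = 20089*(-49344) = -991271616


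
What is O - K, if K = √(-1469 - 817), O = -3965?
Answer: -3965 - 3*I*√254 ≈ -3965.0 - 47.812*I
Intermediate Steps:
K = 3*I*√254 (K = √(-2286) = 3*I*√254 ≈ 47.812*I)
O - K = -3965 - 3*I*√254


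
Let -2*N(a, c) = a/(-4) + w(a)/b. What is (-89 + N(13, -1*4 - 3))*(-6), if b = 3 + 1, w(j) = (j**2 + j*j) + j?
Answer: 1575/2 ≈ 787.50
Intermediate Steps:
w(j) = j + 2*j**2 (w(j) = (j**2 + j**2) + j = 2*j**2 + j = j + 2*j**2)
b = 4
N(a, c) = a/8 - a*(1 + 2*a)/8 (N(a, c) = -(a/(-4) + (a*(1 + 2*a))/4)/2 = -(a*(-1/4) + (a*(1 + 2*a))*(1/4))/2 = -(-a/4 + a*(1 + 2*a)/4)/2 = a/8 - a*(1 + 2*a)/8)
(-89 + N(13, -1*4 - 3))*(-6) = (-89 - 1/4*13**2)*(-6) = (-89 - 1/4*169)*(-6) = (-89 - 169/4)*(-6) = -525/4*(-6) = 1575/2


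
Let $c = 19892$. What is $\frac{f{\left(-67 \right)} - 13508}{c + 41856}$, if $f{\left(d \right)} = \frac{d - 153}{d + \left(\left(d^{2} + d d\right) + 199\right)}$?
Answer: $- \frac{6152905}{28126214} \approx -0.21876$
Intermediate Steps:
$f{\left(d \right)} = \frac{-153 + d}{199 + d + 2 d^{2}}$ ($f{\left(d \right)} = \frac{-153 + d}{d + \left(\left(d^{2} + d^{2}\right) + 199\right)} = \frac{-153 + d}{d + \left(2 d^{2} + 199\right)} = \frac{-153 + d}{d + \left(199 + 2 d^{2}\right)} = \frac{-153 + d}{199 + d + 2 d^{2}}$)
$\frac{f{\left(-67 \right)} - 13508}{c + 41856} = \frac{\frac{-153 - 67}{199 - 67 + 2 \left(-67\right)^{2}} - 13508}{19892 + 41856} = \frac{\frac{1}{199 - 67 + 2 \cdot 4489} \left(-220\right) - 13508}{61748} = \left(\frac{1}{199 - 67 + 8978} \left(-220\right) - 13508\right) \frac{1}{61748} = \left(\frac{1}{9110} \left(-220\right) - 13508\right) \frac{1}{61748} = \left(- \frac{22}{911} - 13508\right) \frac{1}{61748} = \left(- \frac{12305810}{911}\right) \frac{1}{61748} = - \frac{6152905}{28126214}$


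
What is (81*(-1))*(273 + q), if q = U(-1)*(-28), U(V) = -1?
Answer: -24381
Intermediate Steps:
q = 28 (q = -1*(-28) = 28)
(81*(-1))*(273 + q) = (81*(-1))*(273 + 28) = -81*301 = -24381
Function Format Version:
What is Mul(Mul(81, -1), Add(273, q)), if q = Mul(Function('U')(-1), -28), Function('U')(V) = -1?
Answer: -24381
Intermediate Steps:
q = 28 (q = Mul(-1, -28) = 28)
Mul(Mul(81, -1), Add(273, q)) = Mul(Mul(81, -1), Add(273, 28)) = Mul(-81, 301) = -24381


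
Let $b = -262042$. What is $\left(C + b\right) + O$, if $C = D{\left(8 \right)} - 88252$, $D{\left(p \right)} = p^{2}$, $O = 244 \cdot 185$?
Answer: $-305090$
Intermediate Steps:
$O = 45140$
$C = -88188$ ($C = 8^{2} - 88252 = 64 - 88252 = -88188$)
$\left(C + b\right) + O = \left(-88188 - 262042\right) + 45140 = -350230 + 45140 = -305090$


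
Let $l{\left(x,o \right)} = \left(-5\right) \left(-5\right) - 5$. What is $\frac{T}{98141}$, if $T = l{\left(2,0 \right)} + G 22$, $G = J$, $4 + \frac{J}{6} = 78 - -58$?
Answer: $\frac{17444}{98141} \approx 0.17774$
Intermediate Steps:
$J = 792$ ($J = -24 + 6 \left(78 - -58\right) = -24 + 6 \left(78 + 58\right) = -24 + 6 \cdot 136 = -24 + 816 = 792$)
$G = 792$
$l{\left(x,o \right)} = 20$ ($l{\left(x,o \right)} = 25 - 5 = 20$)
$T = 17444$ ($T = 20 + 792 \cdot 22 = 20 + 17424 = 17444$)
$\frac{T}{98141} = \frac{17444}{98141}$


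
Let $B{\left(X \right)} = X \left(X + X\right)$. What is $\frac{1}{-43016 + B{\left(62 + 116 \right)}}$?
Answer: $\frac{1}{20352} \approx 4.9135 \cdot 10^{-5}$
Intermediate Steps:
$B{\left(X \right)} = 2 X^{2}$ ($B{\left(X \right)} = X 2 X = 2 X^{2}$)
$\frac{1}{-43016 + B{\left(62 + 116 \right)}} = \frac{1}{-43016 + 2 \left(62 + 116\right)^{2}} = \frac{1}{-43016 + 2 \cdot 178^{2}} = \frac{1}{-43016 + 2 \cdot 31684} = \frac{1}{-43016 + 63368} = \frac{1}{20352}$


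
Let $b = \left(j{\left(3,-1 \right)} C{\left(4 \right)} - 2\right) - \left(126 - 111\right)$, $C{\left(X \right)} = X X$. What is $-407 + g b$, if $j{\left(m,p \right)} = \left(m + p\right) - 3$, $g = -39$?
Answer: $880$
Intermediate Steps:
$C{\left(X \right)} = X^{2}$
$j{\left(m,p \right)} = -3 + m + p$
$b = -33$ ($b = \left(\left(-3 + 3 - 1\right) 4^{2} - 2\right) - \left(126 - 111\right) = \left(\left(-1\right) 16 - 2\right) - \left(126 - 111\right) = \left(-16 - 2\right) - 15 = -18 - 15 = -33$)
$-407 + g b = -407 - -1287 = -407 + 1287 = 880$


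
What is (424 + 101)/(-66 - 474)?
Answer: -35/36 ≈ -0.97222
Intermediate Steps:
(424 + 101)/(-66 - 474) = 525/(-540) = 525*(-1/540) = -35/36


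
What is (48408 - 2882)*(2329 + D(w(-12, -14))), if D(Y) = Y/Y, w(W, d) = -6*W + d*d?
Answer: 106075580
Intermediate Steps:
w(W, d) = d² - 6*W (w(W, d) = -6*W + d² = d² - 6*W)
D(Y) = 1
(48408 - 2882)*(2329 + D(w(-12, -14))) = (48408 - 2882)*(2329 + 1) = 45526*2330 = 106075580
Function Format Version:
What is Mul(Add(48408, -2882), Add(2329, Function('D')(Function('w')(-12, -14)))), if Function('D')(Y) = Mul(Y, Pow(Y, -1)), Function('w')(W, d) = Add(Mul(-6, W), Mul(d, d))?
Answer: 106075580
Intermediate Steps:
Function('w')(W, d) = Add(Pow(d, 2), Mul(-6, W)) (Function('w')(W, d) = Add(Mul(-6, W), Pow(d, 2)) = Add(Pow(d, 2), Mul(-6, W)))
Function('D')(Y) = 1
Mul(Add(48408, -2882), Add(2329, Function('D')(Function('w')(-12, -14)))) = Mul(Add(48408, -2882), Add(2329, 1)) = Mul(45526, 2330) = 106075580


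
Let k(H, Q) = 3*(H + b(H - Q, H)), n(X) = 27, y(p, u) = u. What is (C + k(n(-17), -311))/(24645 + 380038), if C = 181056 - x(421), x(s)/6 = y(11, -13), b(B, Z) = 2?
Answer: 181221/404683 ≈ 0.44781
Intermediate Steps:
x(s) = -78 (x(s) = 6*(-13) = -78)
k(H, Q) = 6 + 3*H (k(H, Q) = 3*(H + 2) = 3*(2 + H) = 6 + 3*H)
C = 181134 (C = 181056 - 1*(-78) = 181056 + 78 = 181134)
(C + k(n(-17), -311))/(24645 + 380038) = (181134 + (6 + 3*27))/(24645 + 380038) = (181134 + (6 + 81))/404683 = (181134 + 87)*(1/404683) = 181221*(1/404683) = 181221/404683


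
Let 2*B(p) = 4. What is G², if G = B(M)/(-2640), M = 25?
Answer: 1/1742400 ≈ 5.7392e-7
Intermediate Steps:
B(p) = 2 (B(p) = (½)*4 = 2)
G = -1/1320 (G = 2/(-2640) = 2*(-1/2640) = -1/1320 ≈ -0.00075758)
G² = (-1/1320)² = 1/1742400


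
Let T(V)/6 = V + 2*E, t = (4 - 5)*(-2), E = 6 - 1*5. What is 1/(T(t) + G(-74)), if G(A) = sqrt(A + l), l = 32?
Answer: 4/103 - I*sqrt(42)/618 ≈ 0.038835 - 0.010487*I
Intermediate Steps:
E = 1 (E = 6 - 5 = 1)
t = 2 (t = -1*(-2) = 2)
T(V) = 12 + 6*V (T(V) = 6*(V + 2*1) = 6*(V + 2) = 6*(2 + V) = 12 + 6*V)
G(A) = sqrt(32 + A) (G(A) = sqrt(A + 32) = sqrt(32 + A))
1/(T(t) + G(-74)) = 1/((12 + 6*2) + sqrt(32 - 74)) = 1/((12 + 12) + sqrt(-42)) = 1/(24 + I*sqrt(42))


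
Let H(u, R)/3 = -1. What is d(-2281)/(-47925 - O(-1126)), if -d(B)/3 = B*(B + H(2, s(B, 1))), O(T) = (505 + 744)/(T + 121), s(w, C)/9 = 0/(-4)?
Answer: 3926889765/12040844 ≈ 326.13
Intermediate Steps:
s(w, C) = 0 (s(w, C) = 9*(0/(-4)) = 9*(0*(-¼)) = 9*0 = 0)
O(T) = 1249/(121 + T)
H(u, R) = -3 (H(u, R) = 3*(-1) = -3)
d(B) = -3*B*(-3 + B) (d(B) = -3*B*(B - 3) = -3*B*(-3 + B))
d(-2281)/(-47925 - O(-1126)) = (3*(-2281)*(3 - 1*(-2281)))/(-47925 - 1249/(121 - 1126)) = (3*(-2281)*(3 + 2281))/(-47925 - 1249/(-1005)) = (3*(-2281)*2284)/(-47925 - 1249*(-1)/1005) = -15629412/(-47925 - 1*(-1249/1005)) = -15629412/(-47925 + 1249/1005) = -15629412/(-48163376/1005) = -15629412*(-1005/48163376) = 3926889765/12040844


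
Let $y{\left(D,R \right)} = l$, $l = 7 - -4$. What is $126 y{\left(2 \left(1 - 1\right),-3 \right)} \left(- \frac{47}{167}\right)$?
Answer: $- \frac{65142}{167} \approx -390.07$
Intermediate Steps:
$l = 11$ ($l = 7 + 4 = 11$)
$y{\left(D,R \right)} = 11$
$126 y{\left(2 \left(1 - 1\right),-3 \right)} \left(- \frac{47}{167}\right) = 126 \cdot 11 \left(- \frac{47}{167}\right) = 1386 \left(\left(-47\right) \frac{1}{167}\right) = 1386 \left(- \frac{47}{167}\right) = - \frac{65142}{167}$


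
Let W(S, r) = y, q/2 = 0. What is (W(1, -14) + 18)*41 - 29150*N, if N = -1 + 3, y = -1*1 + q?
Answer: -57603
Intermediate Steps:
q = 0 (q = 2*0 = 0)
y = -1 (y = -1*1 + 0 = -1 + 0 = -1)
N = 2
W(S, r) = -1
(W(1, -14) + 18)*41 - 29150*N = (-1 + 18)*41 - 29150*2 = 17*41 - 58300 = 697 - 58300 = -57603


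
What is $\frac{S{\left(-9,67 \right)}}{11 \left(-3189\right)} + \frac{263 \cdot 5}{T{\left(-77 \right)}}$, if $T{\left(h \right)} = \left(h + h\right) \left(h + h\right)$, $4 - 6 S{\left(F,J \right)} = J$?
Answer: $\frac{1405391}{25210108} \approx 0.055747$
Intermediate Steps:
$S{\left(F,J \right)} = \frac{2}{3} - \frac{J}{6}$
$T{\left(h \right)} = 4 h^{2}$ ($T{\left(h \right)} = 2 h 2 h = 4 h^{2}$)
$\frac{S{\left(-9,67 \right)}}{11 \left(-3189\right)} + \frac{263 \cdot 5}{T{\left(-77 \right)}} = \frac{\frac{2}{3} - \frac{67}{6}}{11 \left(-3189\right)} + \frac{263 \cdot 5}{4 \left(-77\right)^{2}} = \frac{\frac{2}{3} - \frac{67}{6}}{-35079} + \frac{1315}{4 \cdot 5929} = \left(- \frac{21}{2}\right) \left(- \frac{1}{35079}\right) + \frac{1315}{23716} = \frac{7}{23386} + 1315 \cdot \frac{1}{23716} = \frac{7}{23386} + \frac{1315}{23716} = \frac{1405391}{25210108}$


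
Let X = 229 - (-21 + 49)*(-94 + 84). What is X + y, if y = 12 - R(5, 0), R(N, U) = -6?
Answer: 527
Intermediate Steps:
y = 18 (y = 12 - 1*(-6) = 12 + 6 = 18)
X = 509 (X = 229 - 28*(-10) = 229 - 1*(-280) = 229 + 280 = 509)
X + y = 509 + 18 = 527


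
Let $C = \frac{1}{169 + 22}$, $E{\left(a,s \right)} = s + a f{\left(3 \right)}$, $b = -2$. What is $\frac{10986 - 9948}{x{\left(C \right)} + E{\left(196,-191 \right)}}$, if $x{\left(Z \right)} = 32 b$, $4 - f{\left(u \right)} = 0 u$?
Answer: $\frac{1038}{529} \approx 1.9622$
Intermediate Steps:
$f{\left(u \right)} = 4$ ($f{\left(u \right)} = 4 - 0 u = 4 - 0 = 4 + 0 = 4$)
$E{\left(a,s \right)} = s + 4 a$ ($E{\left(a,s \right)} = s + a 4 = s + 4 a$)
$C = \frac{1}{191} \approx 0.0052356$
$x{\left(Z \right)} = -64$ ($x{\left(Z \right)} = 32 \left(-2\right) = -64$)
$\frac{10986 - 9948}{x{\left(C \right)} + E{\left(196,-191 \right)}} = \frac{10986 - 9948}{-64 + \left(-191 + 4 \cdot 196\right)} = \frac{1038}{-64 + \left(-191 + 784\right)} = \frac{1038}{-64 + 593} = \frac{1038}{529}$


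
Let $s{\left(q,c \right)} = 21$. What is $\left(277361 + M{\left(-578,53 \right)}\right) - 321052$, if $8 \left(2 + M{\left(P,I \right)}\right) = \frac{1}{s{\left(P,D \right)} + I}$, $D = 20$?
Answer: $- \frac{25866255}{592} \approx -43693.0$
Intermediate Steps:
$M{\left(P,I \right)} = -2 + \frac{1}{8 \left(21 + I\right)}$
$\left(277361 + M{\left(-578,53 \right)}\right) - 321052 = \left(277361 + \frac{-335 - 848}{8 \left(21 + 53\right)}\right) - 321052 = \left(277361 + \frac{-335 - 848}{8 \cdot 74}\right) - 321052 = \left(277361 + \frac{1}{8} \cdot \frac{1}{74} \left(-1183\right)\right) - 321052 = \left(277361 - \frac{1183}{592}\right) - 321052 = \frac{164196529}{592} - 321052 = - \frac{25866255}{592}$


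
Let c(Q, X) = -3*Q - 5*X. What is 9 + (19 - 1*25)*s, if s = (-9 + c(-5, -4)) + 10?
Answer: -207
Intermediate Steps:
c(Q, X) = -5*X - 3*Q
s = 36 (s = (-9 + (-5*(-4) - 3*(-5))) + 10 = (-9 + (20 + 15)) + 10 = (-9 + 35) + 10 = 26 + 10 = 36)
9 + (19 - 1*25)*s = 9 + (19 - 1*25)*36 = 9 + (19 - 25)*36 = 9 - 6*36 = 9 - 216 = -207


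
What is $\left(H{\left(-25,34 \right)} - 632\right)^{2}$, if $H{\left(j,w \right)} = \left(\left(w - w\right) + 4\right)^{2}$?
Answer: $379456$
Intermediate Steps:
$H{\left(j,w \right)} = 16$ ($H{\left(j,w \right)} = \left(0 + 4\right)^{2} = 4^{2} = 16$)
$\left(H{\left(-25,34 \right)} - 632\right)^{2} = \left(16 - 632\right)^{2} = \left(-616\right)^{2} = 379456$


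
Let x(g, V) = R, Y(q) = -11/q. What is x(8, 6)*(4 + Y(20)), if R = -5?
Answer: -69/4 ≈ -17.250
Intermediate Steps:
x(g, V) = -5
x(8, 6)*(4 + Y(20)) = -5*(4 - 11/20) = -5*69/20 = -69/4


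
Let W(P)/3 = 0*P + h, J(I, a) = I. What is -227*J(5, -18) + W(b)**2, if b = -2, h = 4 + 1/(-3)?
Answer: -1014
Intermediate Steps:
h = 11/3 (h = 4 - 1/3 = 11/3 ≈ 3.6667)
W(P) = 11 (W(P) = 3*(0*P + 11/3) = 3*(0 + 11/3) = 3*(11/3) = 11)
-227*J(5, -18) + W(b)**2 = -227*5 + 11**2 = -1135 + 121 = -1014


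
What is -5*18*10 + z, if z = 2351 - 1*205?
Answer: 1246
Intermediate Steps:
z = 2146 (z = 2351 - 205 = 2146)
-5*18*10 + z = -5*18*10 + 2146 = -90*10 + 2146 = -900 + 2146 = 1246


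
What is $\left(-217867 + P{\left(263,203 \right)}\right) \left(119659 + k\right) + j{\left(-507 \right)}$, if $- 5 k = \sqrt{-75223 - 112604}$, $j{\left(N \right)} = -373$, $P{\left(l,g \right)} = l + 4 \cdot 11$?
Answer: $-26033012413 + 43512 i \sqrt{187827} \approx -2.6033 \cdot 10^{10} + 1.8858 \cdot 10^{7} i$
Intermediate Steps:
$P{\left(l,g \right)} = 44 + l$ ($P{\left(l,g \right)} = l + 44 = 44 + l$)
$k = - \frac{i \sqrt{187827}}{5}$ ($k = - \frac{\sqrt{-75223 - 112604}}{5} = - \frac{\sqrt{-187827}}{5} = - \frac{i \sqrt{187827}}{5} \approx - 86.678 i$)
$\left(-217867 + P{\left(263,203 \right)}\right) \left(119659 + k\right) + j{\left(-507 \right)} = \left(-217867 + \left(44 + 263\right)\right) \left(119659 - \frac{i \sqrt{187827}}{5}\right) - 373 = \left(-217867 + 307\right) \left(119659 - \frac{i \sqrt{187827}}{5}\right) - 373 = - 217560 \left(119659 - \frac{i \sqrt{187827}}{5}\right) - 373 = \left(-26033012040 + 43512 i \sqrt{187827}\right) - 373 = -26033012413 + 43512 i \sqrt{187827}$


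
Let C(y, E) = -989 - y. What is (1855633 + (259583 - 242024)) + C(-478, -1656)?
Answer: 1872681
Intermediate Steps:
(1855633 + (259583 - 242024)) + C(-478, -1656) = (1855633 + (259583 - 242024)) + (-989 - 1*(-478)) = (1855633 + 17559) + (-989 + 478) = 1873192 - 511 = 1872681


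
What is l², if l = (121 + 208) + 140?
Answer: 219961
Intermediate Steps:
l = 469 (l = 329 + 140 = 469)
l² = 469² = 219961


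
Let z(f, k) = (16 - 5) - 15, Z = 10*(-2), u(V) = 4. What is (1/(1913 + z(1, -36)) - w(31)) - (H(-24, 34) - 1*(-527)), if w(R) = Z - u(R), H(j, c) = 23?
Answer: -1004133/1909 ≈ -526.00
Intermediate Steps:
Z = -20
z(f, k) = -4 (z(f, k) = 11 - 15 = -4)
w(R) = -24 (w(R) = -20 - 1*4 = -20 - 4 = -24)
(1/(1913 + z(1, -36)) - w(31)) - (H(-24, 34) - 1*(-527)) = (1/(1913 - 4) - 1*(-24)) - (23 - 1*(-527)) = (1/1909 + 24) - (23 + 527) = (1/1909 + 24) - 1*550 = 45817/1909 - 550 = -1004133/1909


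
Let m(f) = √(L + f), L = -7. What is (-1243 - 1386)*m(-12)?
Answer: -2629*I*√19 ≈ -11460.0*I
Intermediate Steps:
m(f) = √(-7 + f)
(-1243 - 1386)*m(-12) = (-1243 - 1386)*√(-7 - 12) = -2629*I*√19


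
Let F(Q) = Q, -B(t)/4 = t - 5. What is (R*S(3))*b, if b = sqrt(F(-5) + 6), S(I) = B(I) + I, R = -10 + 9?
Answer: -11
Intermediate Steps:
B(t) = 20 - 4*t (B(t) = -4*(t - 5) = -4*(-5 + t) = 20 - 4*t)
R = -1
S(I) = 20 - 3*I (S(I) = (20 - 4*I) + I = 20 - 3*I)
b = 1 (b = sqrt(-5 + 6) = sqrt(1) = 1)
(R*S(3))*b = -(20 - 3*3)*1 = -(20 - 9)*1 = -1*11*1 = -11*1 = -11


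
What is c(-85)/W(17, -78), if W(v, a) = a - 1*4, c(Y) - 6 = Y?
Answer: 79/82 ≈ 0.96341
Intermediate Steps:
c(Y) = 6 + Y
W(v, a) = -4 + a (W(v, a) = a - 4 = -4 + a)
c(-85)/W(17, -78) = (6 - 85)/(-4 - 78) = -79/(-82) = -79*(-1/82) = 79/82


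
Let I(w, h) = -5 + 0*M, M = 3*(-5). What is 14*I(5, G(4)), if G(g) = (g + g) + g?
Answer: -70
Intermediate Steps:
M = -15
G(g) = 3*g (G(g) = 2*g + g = 3*g)
I(w, h) = -5 (I(w, h) = -5 + 0*(-15) = -5 + 0 = -5)
14*I(5, G(4)) = 14*(-5) = -70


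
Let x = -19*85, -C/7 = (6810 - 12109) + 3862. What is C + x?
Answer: 8444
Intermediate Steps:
C = 10059 (C = -7*((6810 - 12109) + 3862) = -7*(-5299 + 3862) = -7*(-1437) = 10059)
x = -1615
C + x = 10059 - 1615 = 8444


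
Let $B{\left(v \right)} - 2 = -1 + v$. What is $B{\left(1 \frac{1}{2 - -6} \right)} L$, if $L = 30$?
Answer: $\frac{135}{4} \approx 33.75$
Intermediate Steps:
$B{\left(v \right)} = 1 + v$ ($B{\left(v \right)} = 2 + \left(-1 + v\right) = 1 + v$)
$B{\left(1 \frac{1}{2 - -6} \right)} L = \left(1 + 1 \frac{1}{2 - -6}\right) 30 = \left(1 + 1 \frac{1}{2 + 6}\right) 30 = \left(1 + 1 \cdot \frac{1}{8}\right) 30 = \left(1 + \frac{1}{8}\right) 30 = \frac{9}{8} \cdot 30 = \frac{135}{4}$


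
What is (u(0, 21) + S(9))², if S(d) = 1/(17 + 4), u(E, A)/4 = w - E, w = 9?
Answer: 573049/441 ≈ 1299.4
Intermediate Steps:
u(E, A) = 36 - 4*E (u(E, A) = 4*(9 - E) = 36 - 4*E)
S(d) = 1/21
(u(0, 21) + S(9))² = ((36 - 4*0) + 1/21)² = ((36 + 0) + 1/21)² = (36 + 1/21)² = (757/21)² = 573049/441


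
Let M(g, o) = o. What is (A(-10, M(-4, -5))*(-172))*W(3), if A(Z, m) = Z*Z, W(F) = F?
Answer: -51600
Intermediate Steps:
A(Z, m) = Z²
(A(-10, M(-4, -5))*(-172))*W(3) = ((-10)²*(-172))*3 = (100*(-172))*3 = -17200*3 = -51600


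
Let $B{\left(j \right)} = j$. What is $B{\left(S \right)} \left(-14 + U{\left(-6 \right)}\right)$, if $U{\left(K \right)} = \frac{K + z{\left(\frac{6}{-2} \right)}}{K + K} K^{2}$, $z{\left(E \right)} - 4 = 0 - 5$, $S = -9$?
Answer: $-63$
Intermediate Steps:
$z{\left(E \right)} = -1$ ($z{\left(E \right)} = 4 + \left(0 - 5\right) = 4 - 5 = -1$)
$U{\left(K \right)} = \frac{K \left(-1 + K\right)}{2}$ ($U{\left(K \right)} = \frac{K - 1}{K + K} K^{2} = \frac{-1 + K}{2 K} K^{2} = \frac{K \left(-1 + K\right)}{2}$)
$B{\left(S \right)} \left(-14 + U{\left(-6 \right)}\right) = - 9 \left(-14 + \frac{1}{2} \left(-6\right) \left(-1 - 6\right)\right) = - 9 \left(-14 + \frac{1}{2} \left(-6\right) \left(-7\right)\right) = - 9 \left(-14 + 21\right) = \left(-9\right) 7 = -63$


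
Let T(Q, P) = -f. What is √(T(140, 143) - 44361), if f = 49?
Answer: I*√44410 ≈ 210.74*I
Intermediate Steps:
T(Q, P) = -49 (T(Q, P) = -1*49 = -49)
√(T(140, 143) - 44361) = √(-49 - 44361) = √(-44410) = I*√44410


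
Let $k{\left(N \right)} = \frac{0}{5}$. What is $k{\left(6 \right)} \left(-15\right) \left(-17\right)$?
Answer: $0$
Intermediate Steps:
$k{\left(N \right)} = 0$ ($k{\left(N \right)} = 0 \cdot \frac{1}{5} = 0$)
$k{\left(6 \right)} \left(-15\right) \left(-17\right) = 0 \left(-15\right) \left(-17\right) = 0 \left(-17\right) = 0$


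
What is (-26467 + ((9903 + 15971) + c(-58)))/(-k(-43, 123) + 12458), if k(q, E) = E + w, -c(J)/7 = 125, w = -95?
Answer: -734/6215 ≈ -0.11810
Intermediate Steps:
c(J) = -875 (c(J) = -7*125 = -875)
k(q, E) = -95 + E (k(q, E) = E - 95 = -95 + E)
(-26467 + ((9903 + 15971) + c(-58)))/(-k(-43, 123) + 12458) = (-26467 + ((9903 + 15971) - 875))/(-(-95 + 123) + 12458) = (-26467 + (25874 - 875))/(-1*28 + 12458) = (-26467 + 24999)/(-28 + 12458) = -1468/12430 = -1468*1/12430 = -734/6215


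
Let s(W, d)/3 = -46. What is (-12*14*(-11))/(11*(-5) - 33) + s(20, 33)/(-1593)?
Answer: -11105/531 ≈ -20.913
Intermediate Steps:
s(W, d) = -138 (s(W, d) = 3*(-46) = -138)
(-12*14*(-11))/(11*(-5) - 33) + s(20, 33)/(-1593) = (-12*14*(-11))/(11*(-5) - 33) - 138/(-1593) = (-168*(-11))/(-55 - 33) - 138*(-1/1593) = 1848/(-88) + 46/531 = 1848*(-1/88) + 46/531 = -21 + 46/531 = -11105/531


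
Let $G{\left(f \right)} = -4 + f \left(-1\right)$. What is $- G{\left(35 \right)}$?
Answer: $39$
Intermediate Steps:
$G{\left(f \right)} = -4 - f$
$- G{\left(35 \right)} = - (-4 - 35) = \left(-1\right) \left(-39\right) = 39$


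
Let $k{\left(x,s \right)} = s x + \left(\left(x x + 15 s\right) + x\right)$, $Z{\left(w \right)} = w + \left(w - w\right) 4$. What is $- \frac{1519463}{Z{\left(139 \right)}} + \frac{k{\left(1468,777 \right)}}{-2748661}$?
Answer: $- \frac{4176948609880}{382063879} \approx -10933.0$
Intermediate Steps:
$Z{\left(w \right)} = w$ ($Z{\left(w \right)} = w + 0 \cdot 4 = w + 0 = w$)
$k{\left(x,s \right)} = x + x^{2} + 15 s + s x$ ($k{\left(x,s \right)} = s x + \left(\left(x^{2} + 15 s\right) + x\right) = s x + \left(x + x^{2} + 15 s\right) = x + x^{2} + 15 s + s x$)
$- \frac{1519463}{Z{\left(139 \right)}} + \frac{k{\left(1468,777 \right)}}{-2748661} = - \frac{1519463}{139} + \frac{1468 + 1468^{2} + 15 \cdot 777 + 777 \cdot 1468}{-2748661} = \left(-1519463\right) \frac{1}{139} + \left(1468 + 2155024 + 11655 + 1140636\right) \left(- \frac{1}{2748661}\right) = - \frac{1519463}{139} + 3308783 \left(- \frac{1}{2748661}\right) = - \frac{1519463}{139} - \frac{3308783}{2748661} = - \frac{4176948609880}{382063879}$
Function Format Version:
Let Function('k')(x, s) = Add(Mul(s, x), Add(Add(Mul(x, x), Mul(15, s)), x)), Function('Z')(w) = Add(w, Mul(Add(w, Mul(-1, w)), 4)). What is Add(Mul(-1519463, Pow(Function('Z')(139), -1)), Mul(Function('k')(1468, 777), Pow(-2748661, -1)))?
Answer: Rational(-4176948609880, 382063879) ≈ -10933.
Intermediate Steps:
Function('Z')(w) = w (Function('Z')(w) = Add(w, Mul(0, 4)) = Add(w, 0) = w)
Function('k')(x, s) = Add(x, Pow(x, 2), Mul(15, s), Mul(s, x)) (Function('k')(x, s) = Add(Mul(s, x), Add(Add(Pow(x, 2), Mul(15, s)), x)) = Add(Mul(s, x), Add(x, Pow(x, 2), Mul(15, s))) = Add(x, Pow(x, 2), Mul(15, s), Mul(s, x)))
Add(Mul(-1519463, Pow(Function('Z')(139), -1)), Mul(Function('k')(1468, 777), Pow(-2748661, -1))) = Add(Mul(-1519463, Pow(139, -1)), Mul(Add(1468, Pow(1468, 2), Mul(15, 777), Mul(777, 1468)), Pow(-2748661, -1))) = Add(Mul(-1519463, Rational(1, 139)), Mul(Add(1468, 2155024, 11655, 1140636), Rational(-1, 2748661))) = Add(Rational(-1519463, 139), Mul(3308783, Rational(-1, 2748661))) = Add(Rational(-1519463, 139), Rational(-3308783, 2748661)) = Rational(-4176948609880, 382063879)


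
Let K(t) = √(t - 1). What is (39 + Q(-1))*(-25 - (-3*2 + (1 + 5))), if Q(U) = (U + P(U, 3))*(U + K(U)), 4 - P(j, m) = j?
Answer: -875 - 100*I*√2 ≈ -875.0 - 141.42*I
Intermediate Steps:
P(j, m) = 4 - j
K(t) = √(-1 + t)
Q(U) = 4*U + 4*√(-1 + U) (Q(U) = (U + (4 - U))*(U + √(-1 + U)) = 4*(U + √(-1 + U)) = 4*U + 4*√(-1 + U))
(39 + Q(-1))*(-25 - (-3*2 + (1 + 5))) = (39 + (4*(-1) + 4*√(-1 - 1)))*(-25 - (-3*2 + (1 + 5))) = (39 + (-4 + 4*√(-2)))*(-25 - (-6 + 6)) = (39 + (-4 + 4*(I*√2)))*(-25 - 1*0) = (39 + (-4 + 4*I*√2))*(-25 + 0) = (35 + 4*I*√2)*(-25) = -875 - 100*I*√2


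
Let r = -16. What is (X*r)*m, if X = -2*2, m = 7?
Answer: 448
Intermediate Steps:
X = -4
(X*r)*m = -4*(-16)*7 = 64*7 = 448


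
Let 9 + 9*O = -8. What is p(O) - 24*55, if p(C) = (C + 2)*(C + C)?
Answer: -106954/81 ≈ -1320.4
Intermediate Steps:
O = -17/9 (O = -1 + (⅑)*(-8) = -1 - 8/9 = -17/9 ≈ -1.8889)
p(C) = 2*C*(2 + C) (p(C) = (2 + C)*(2*C) = 2*C*(2 + C))
p(O) - 24*55 = 2*(-17/9)*(2 - 17/9) - 24*55 = 2*(-17/9)*(⅑) - 1320 = -34/81 - 1320 = -106954/81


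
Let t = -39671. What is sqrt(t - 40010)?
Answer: I*sqrt(79681) ≈ 282.28*I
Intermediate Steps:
sqrt(t - 40010) = sqrt(-39671 - 40010) = sqrt(-79681) = I*sqrt(79681)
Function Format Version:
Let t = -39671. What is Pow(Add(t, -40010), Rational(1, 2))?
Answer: Mul(I, Pow(79681, Rational(1, 2))) ≈ Mul(282.28, I)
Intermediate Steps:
Pow(Add(t, -40010), Rational(1, 2)) = Pow(Add(-39671, -40010), Rational(1, 2)) = Pow(-79681, Rational(1, 2)) = Mul(I, Pow(79681, Rational(1, 2)))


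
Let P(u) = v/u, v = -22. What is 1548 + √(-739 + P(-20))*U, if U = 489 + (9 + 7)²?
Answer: 1548 + 149*I*√73790/2 ≈ 1548.0 + 20237.0*I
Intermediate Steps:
P(u) = -22/u
U = 745 (U = 489 + 16² = 489 + 256 = 745)
1548 + √(-739 + P(-20))*U = 1548 + √(-739 - 22/(-20))*745 = 1548 + √(-739 - 22*(-1/20))*745 = 1548 + √(-739 + 11/10)*745 = 1548 + √(-7379/10)*745 = 1548 + (I*√73790/10)*745 = 1548 + 149*I*√73790/2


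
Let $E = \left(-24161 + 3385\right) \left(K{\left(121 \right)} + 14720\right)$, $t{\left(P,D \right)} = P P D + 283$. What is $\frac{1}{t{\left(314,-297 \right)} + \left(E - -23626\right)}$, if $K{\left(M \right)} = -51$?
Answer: $- \frac{1}{334022247} \approx -2.9938 \cdot 10^{-9}$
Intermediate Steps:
$t{\left(P,D \right)} = 283 + D P^{2}$ ($t{\left(P,D \right)} = P^{2} D + 283 = D P^{2} + 283 = 283 + D P^{2}$)
$E = -304763144$ ($E = \left(-24161 + 3385\right) \left(-51 + 14720\right) = \left(-20776\right) 14669 = -304763144$)
$\frac{1}{t{\left(314,-297 \right)} + \left(E - -23626\right)} = \frac{1}{\left(283 - 297 \cdot 314^{2}\right) - 304739518} = \frac{1}{\left(283 - 29283012\right) + \left(-304763144 + 23626\right)} = \frac{1}{\left(283 - 29283012\right) - 304739518} = \frac{1}{-29282729 - 304739518} = \frac{1}{-334022247} = - \frac{1}{334022247}$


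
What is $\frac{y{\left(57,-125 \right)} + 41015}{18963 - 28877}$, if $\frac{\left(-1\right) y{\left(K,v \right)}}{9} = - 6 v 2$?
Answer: $- \frac{27515}{9914} \approx -2.7754$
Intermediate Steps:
$y{\left(K,v \right)} = 108 v$ ($y{\left(K,v \right)} = - 9 - 6 v 2 = - 9 \left(- 12 v\right) = 108 v$)
$\frac{y{\left(57,-125 \right)} + 41015}{18963 - 28877} = \frac{108 \left(-125\right) + 41015}{18963 - 28877} = \frac{-13500 + 41015}{-9914} = 27515 \left(- \frac{1}{9914}\right) = - \frac{27515}{9914}$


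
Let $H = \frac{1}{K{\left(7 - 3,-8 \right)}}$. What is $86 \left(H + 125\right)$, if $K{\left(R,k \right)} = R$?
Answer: $\frac{21543}{2} \approx 10772.0$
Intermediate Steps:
$H = \frac{1}{4}$ ($H = \frac{1}{7 - 3} = \frac{1}{4} \approx 0.25$)
$86 \left(H + 125\right) = 86 \left(\frac{1}{4} + 125\right) = 86 \cdot \frac{501}{4} = \frac{21543}{2}$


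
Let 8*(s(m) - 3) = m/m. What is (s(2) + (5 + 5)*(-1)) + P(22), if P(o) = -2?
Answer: -71/8 ≈ -8.8750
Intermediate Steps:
s(m) = 25/8 (s(m) = 3 + (m/m)/8 = 3 + (⅛)*1 = 3 + ⅛ = 25/8)
(s(2) + (5 + 5)*(-1)) + P(22) = (25/8 + (5 + 5)*(-1)) - 2 = (25/8 + 10*(-1)) - 2 = (25/8 - 10) - 2 = -55/8 - 2 = -71/8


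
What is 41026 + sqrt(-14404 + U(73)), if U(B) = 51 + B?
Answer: 41026 + 2*I*sqrt(3570) ≈ 41026.0 + 119.5*I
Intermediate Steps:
41026 + sqrt(-14404 + U(73)) = 41026 + sqrt(-14404 + (51 + 73)) = 41026 + sqrt(-14404 + 124) = 41026 + sqrt(-14280) = 41026 + 2*I*sqrt(3570)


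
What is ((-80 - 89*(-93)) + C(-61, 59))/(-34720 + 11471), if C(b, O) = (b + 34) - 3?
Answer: -8167/23249 ≈ -0.35128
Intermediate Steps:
C(b, O) = 31 + b (C(b, O) = (34 + b) - 3 = 31 + b)
((-80 - 89*(-93)) + C(-61, 59))/(-34720 + 11471) = ((-80 - 89*(-93)) + (31 - 61))/(-34720 + 11471) = ((-80 + 8277) - 30)/(-23249) = (8197 - 30)*(-1/23249) = 8167*(-1/23249) = -8167/23249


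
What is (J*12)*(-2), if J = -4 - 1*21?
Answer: 600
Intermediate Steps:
J = -25 (J = -4 - 21 = -25)
(J*12)*(-2) = -25*12*(-2) = -300*(-2) = 600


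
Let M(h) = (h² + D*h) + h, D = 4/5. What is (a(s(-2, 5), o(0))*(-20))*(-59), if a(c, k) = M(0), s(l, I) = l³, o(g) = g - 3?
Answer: 0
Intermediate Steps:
o(g) = -3 + g
D = ⅘ (D = 4*(⅕) = ⅘ ≈ 0.80000)
M(h) = h² + 9*h/5 (M(h) = (h² + 4*h/5) + h = h² + 9*h/5)
a(c, k) = 0 (a(c, k) = (⅕)*0*(9 + 5*0) = (⅕)*0*(9 + 0) = (⅕)*0*9 = 0)
(a(s(-2, 5), o(0))*(-20))*(-59) = (0*(-20))*(-59) = 0*(-59) = 0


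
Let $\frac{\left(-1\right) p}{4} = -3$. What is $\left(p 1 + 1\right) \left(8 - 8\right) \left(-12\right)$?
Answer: $0$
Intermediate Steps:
$p = 12$ ($p = \left(-4\right) \left(-3\right) = 12$)
$\left(p 1 + 1\right) \left(8 - 8\right) \left(-12\right) = \left(12 \cdot 1 + 1\right) \left(8 - 8\right) \left(-12\right) = \left(12 + 1\right) 0 \left(-12\right) = 13 \cdot 0 \left(-12\right) = 0 \left(-12\right) = 0$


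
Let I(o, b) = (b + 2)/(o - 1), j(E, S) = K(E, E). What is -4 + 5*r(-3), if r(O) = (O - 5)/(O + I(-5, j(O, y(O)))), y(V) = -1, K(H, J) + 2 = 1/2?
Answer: 332/37 ≈ 8.9730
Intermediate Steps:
K(H, J) = -3/2 (K(H, J) = -2 + 1/2 = -2 + ½ = -3/2)
j(E, S) = -3/2
I(o, b) = (2 + b)/(-1 + o)
r(O) = (-5 + O)/(-1/12 + O) (r(O) = (O - 5)/(O + (2 - 3/2)/(-1 - 5)) = (-5 + O)/(O + (½)/(-6)) = (-5 + O)/(O - ⅙*½) = (-5 + O)/(O - 1/12) = (-5 + O)/(-1/12 + O))
-4 + 5*r(-3) = -4 + 5*(12*(-5 - 3)/(-1 + 12*(-3))) = -4 + 5*(12*(-8)/(-1 - 36)) = -4 + 5*(12*(-8)/(-37)) = -4 + 5*(12*(-1/37)*(-8)) = -4 + 5*(96/37) = -4 + 480/37 = 332/37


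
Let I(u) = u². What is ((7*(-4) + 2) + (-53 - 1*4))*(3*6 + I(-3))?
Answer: -2241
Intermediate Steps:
((7*(-4) + 2) + (-53 - 1*4))*(3*6 + I(-3)) = ((7*(-4) + 2) + (-53 - 1*4))*(3*6 + (-3)²) = ((-28 + 2) + (-53 - 4))*(18 + 9) = (-26 - 57)*27 = -83*27 = -2241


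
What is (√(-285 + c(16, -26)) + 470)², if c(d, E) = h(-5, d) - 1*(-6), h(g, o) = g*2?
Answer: 220611 + 15980*I ≈ 2.2061e+5 + 15980.0*I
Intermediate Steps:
h(g, o) = 2*g
c(d, E) = -4 (c(d, E) = 2*(-5) - 1*(-6) = -10 + 6 = -4)
(√(-285 + c(16, -26)) + 470)² = (√(-285 - 4) + 470)² = (√(-289) + 470)² = (17*I + 470)² = (470 + 17*I)²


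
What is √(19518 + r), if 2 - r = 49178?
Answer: I*√29658 ≈ 172.22*I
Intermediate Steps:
r = -49176 (r = 2 - 1*49178 = 2 - 49178 = -49176)
√(19518 + r) = √(19518 - 49176) = √(-29658) = I*√29658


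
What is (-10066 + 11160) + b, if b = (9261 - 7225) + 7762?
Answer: 10892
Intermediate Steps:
b = 9798 (b = 2036 + 7762 = 9798)
(-10066 + 11160) + b = (-10066 + 11160) + 9798 = 1094 + 9798 = 10892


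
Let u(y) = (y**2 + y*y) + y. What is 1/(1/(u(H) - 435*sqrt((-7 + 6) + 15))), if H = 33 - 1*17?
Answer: 528 - 435*sqrt(14) ≈ -1099.6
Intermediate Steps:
H = 16 (H = 33 - 17 = 16)
u(y) = y + 2*y**2 (u(y) = (y**2 + y**2) + y = 2*y**2 + y = y + 2*y**2)
1/(1/(u(H) - 435*sqrt((-7 + 6) + 15))) = 1/(1/(16*(1 + 2*16) - 435*sqrt((-7 + 6) + 15))) = 1/(1/(16*(1 + 32) - 435*sqrt(-1 + 15))) = 1/(1/(16*33 - 435*sqrt(14))) = 1/(1/(528 - 435*sqrt(14))) = 528 - 435*sqrt(14)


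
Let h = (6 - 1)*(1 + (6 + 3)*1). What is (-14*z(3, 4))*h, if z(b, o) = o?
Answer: -2800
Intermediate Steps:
h = 50 (h = 5*(1 + 9*1) = 5*(1 + 9) = 5*10 = 50)
(-14*z(3, 4))*h = -14*4*50 = -56*50 = -2800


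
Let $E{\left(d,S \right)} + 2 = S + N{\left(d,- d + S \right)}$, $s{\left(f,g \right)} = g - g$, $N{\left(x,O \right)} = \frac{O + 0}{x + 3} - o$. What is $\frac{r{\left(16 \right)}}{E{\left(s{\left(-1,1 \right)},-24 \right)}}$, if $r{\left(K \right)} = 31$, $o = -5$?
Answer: $- \frac{31}{29} \approx -1.069$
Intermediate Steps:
$N{\left(x,O \right)} = 5 + \frac{O}{3 + x}$ ($N{\left(x,O \right)} = \frac{O + 0}{x + 3} - -5 = \frac{O}{3 + x} + 5 = 5 + \frac{O}{3 + x}$)
$s{\left(f,g \right)} = 0$
$E{\left(d,S \right)} = -2 + S + \frac{15 + S + 4 d}{3 + d}$ ($E{\left(d,S \right)} = -2 + \left(S + \frac{15 + \left(- d + S\right) + 5 d}{3 + d}\right) = -2 + \left(S + \frac{15 + \left(S - d\right) + 5 d}{3 + d}\right) = -2 + \left(S + \frac{15 + S + 4 d}{3 + d}\right) = -2 + S + \frac{15 + S + 4 d}{3 + d}$)
$\frac{r{\left(16 \right)}}{E{\left(s{\left(-1,1 \right)},-24 \right)}} = \frac{31}{\frac{1}{3 + 0} \left(9 + 2 \cdot 0 + 4 \left(-24\right) - 0\right)} = \frac{31}{\frac{1}{3} \left(9 + 0 - 96 + 0\right)} = \frac{31}{\frac{1}{3} \left(-87\right)} = \frac{31}{-29} = 31 \left(- \frac{1}{29}\right) = - \frac{31}{29}$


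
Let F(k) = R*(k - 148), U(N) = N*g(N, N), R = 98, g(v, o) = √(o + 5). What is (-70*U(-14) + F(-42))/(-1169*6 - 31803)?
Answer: 980/2043 - 980*I/12939 ≈ 0.47969 - 0.07574*I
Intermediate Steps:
g(v, o) = √(5 + o)
U(N) = N*√(5 + N)
F(k) = -14504 + 98*k (F(k) = 98*(k - 148) = 98*(-148 + k) = -14504 + 98*k)
(-70*U(-14) + F(-42))/(-1169*6 - 31803) = (-(-980)*√(5 - 14) + (-14504 + 98*(-42)))/(-1169*6 - 31803) = (-(-980)*√(-9) + (-14504 - 4116))/(-7014 - 31803) = (-(-980)*3*I - 18620)/(-38817) = (-(-2940)*I - 18620)*(-1/38817) = (2940*I - 18620)*(-1/38817) = (-18620 + 2940*I)*(-1/38817) = 980/2043 - 980*I/12939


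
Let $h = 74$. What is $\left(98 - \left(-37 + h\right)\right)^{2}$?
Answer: $3721$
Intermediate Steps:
$\left(98 - \left(-37 + h\right)\right)^{2} = \left(98 + \left(\left(0 - -37\right) - 74\right)\right)^{2} = \left(98 + \left(\left(0 + 37\right) - 74\right)\right)^{2} = \left(98 + \left(37 - 74\right)\right)^{2} = \left(98 - 37\right)^{2} = 61^{2} = 3721$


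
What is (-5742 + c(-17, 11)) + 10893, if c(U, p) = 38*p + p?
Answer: 5580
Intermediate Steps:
c(U, p) = 39*p
(-5742 + c(-17, 11)) + 10893 = (-5742 + 39*11) + 10893 = (-5742 + 429) + 10893 = -5313 + 10893 = 5580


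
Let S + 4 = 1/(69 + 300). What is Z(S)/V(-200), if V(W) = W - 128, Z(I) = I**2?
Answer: -2175625/44660808 ≈ -0.048714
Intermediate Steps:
S = -1475/369 (S = -4 + 1/(69 + 300) = -4 + 1/369 = -1475/369 ≈ -3.9973)
V(W) = -128 + W
Z(S)/V(-200) = (-1475/369)**2/(-128 - 200) = (2175625/136161)/(-328) = (2175625/136161)*(-1/328) = -2175625/44660808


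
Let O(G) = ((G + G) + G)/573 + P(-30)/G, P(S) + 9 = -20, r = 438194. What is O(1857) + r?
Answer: 155425158188/354687 ≈ 4.3820e+5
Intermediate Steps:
P(S) = -29 (P(S) = -9 - 20 = -29)
O(G) = -29/G + G/191 (O(G) = ((G + G) + G)/573 - 29/G = (2*G + G)*(1/573) - 29/G = (3*G)*(1/573) - 29/G = G/191 - 29/G = -29/G + G/191)
O(1857) + r = (-29/1857 + (1/191)*1857) + 438194 = (-29*1/1857 + 1857/191) + 438194 = (-29/1857 + 1857/191) + 438194 = 3442910/354687 + 438194 = 155425158188/354687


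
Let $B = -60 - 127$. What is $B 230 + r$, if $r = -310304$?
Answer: $-353314$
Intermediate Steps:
$B = -187$
$B 230 + r = \left(-187\right) 230 - 310304 = -43010 - 310304 = -353314$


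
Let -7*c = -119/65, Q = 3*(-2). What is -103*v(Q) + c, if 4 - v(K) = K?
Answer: -66933/65 ≈ -1029.7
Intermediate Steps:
Q = -6
v(K) = 4 - K
c = 17/65 (c = -(-17)/65 = -1/7*(-119/65) = 17/65 ≈ 0.26154)
-103*v(Q) + c = -103*(4 - 1*(-6)) + 17/65 = -103*(4 + 6) + 17/65 = -103*10 + 17/65 = -1030 + 17/65 = -66933/65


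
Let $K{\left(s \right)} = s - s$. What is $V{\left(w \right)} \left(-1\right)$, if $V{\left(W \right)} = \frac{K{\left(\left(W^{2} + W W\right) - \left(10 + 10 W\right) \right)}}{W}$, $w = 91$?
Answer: $0$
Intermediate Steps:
$K{\left(s \right)} = 0$
$V{\left(W \right)} = 0$ ($V{\left(W \right)} = \frac{0}{W} = 0$)
$V{\left(w \right)} \left(-1\right) = 0 \left(-1\right) = 0$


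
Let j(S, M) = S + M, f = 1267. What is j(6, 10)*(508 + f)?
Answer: 28400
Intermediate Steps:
j(S, M) = M + S
j(6, 10)*(508 + f) = (10 + 6)*(508 + 1267) = 16*1775 = 28400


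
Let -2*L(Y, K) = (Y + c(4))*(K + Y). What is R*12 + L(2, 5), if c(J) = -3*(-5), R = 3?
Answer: -47/2 ≈ -23.500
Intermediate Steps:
c(J) = 15
L(Y, K) = -(15 + Y)*(K + Y)/2 (L(Y, K) = -(Y + 15)*(K + Y)/2 = -(15 + Y)*(K + Y)/2)
R*12 + L(2, 5) = 3*12 + (-15/2*5 - 15/2*2 - ½*2² - ½*5*2) = 36 + (-75/2 - 15 - ½*4 - 5) = 36 + (-75/2 - 15 - 2 - 5) = 36 - 119/2 = -47/2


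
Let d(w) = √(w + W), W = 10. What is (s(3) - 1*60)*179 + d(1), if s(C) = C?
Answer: -10203 + √11 ≈ -10200.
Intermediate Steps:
d(w) = √(10 + w) (d(w) = √(w + 10) = √(10 + w))
(s(3) - 1*60)*179 + d(1) = (3 - 1*60)*179 + √(10 + 1) = (3 - 60)*179 + √11 = -57*179 + √11 = -10203 + √11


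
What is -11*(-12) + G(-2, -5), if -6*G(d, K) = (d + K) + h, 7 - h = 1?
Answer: 793/6 ≈ 132.17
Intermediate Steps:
h = 6 (h = 7 - 1*1 = 7 - 1 = 6)
G(d, K) = -1 - K/6 - d/6 (G(d, K) = -((d + K) + 6)/6 = -((K + d) + 6)/6 = -(6 + K + d)/6 = -1 - K/6 - d/6)
-11*(-12) + G(-2, -5) = -11*(-12) + (-1 - ⅙*(-5) - ⅙*(-2)) = 132 + (-1 + ⅚ + ⅓) = 132 + ⅙ = 793/6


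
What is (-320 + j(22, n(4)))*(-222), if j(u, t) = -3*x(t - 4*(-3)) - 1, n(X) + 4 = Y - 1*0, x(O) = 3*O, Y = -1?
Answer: 85248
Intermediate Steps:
n(X) = -5 (n(X) = -4 + (-1 - 1*0) = -4 + (-1 + 0) = -4 - 1 = -5)
j(u, t) = -109 - 9*t (j(u, t) = -9*(t - 4*(-3)) - 1 = -9*(t + 12) - 1 = -9*(12 + t) - 1 = -3*(36 + 3*t) - 1 = (-108 - 9*t) - 1 = -109 - 9*t)
(-320 + j(22, n(4)))*(-222) = (-320 + (-109 - 9*(-5)))*(-222) = (-320 + (-109 + 45))*(-222) = (-320 - 64)*(-222) = -384*(-222) = 85248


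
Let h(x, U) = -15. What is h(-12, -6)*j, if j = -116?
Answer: 1740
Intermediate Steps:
h(-12, -6)*j = -15*(-116) = 1740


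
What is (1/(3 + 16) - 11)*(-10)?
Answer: 2080/19 ≈ 109.47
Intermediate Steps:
(1/(3 + 16) - 11)*(-10) = (1/19 - 11)*(-10) = -208/19*(-10) = 2080/19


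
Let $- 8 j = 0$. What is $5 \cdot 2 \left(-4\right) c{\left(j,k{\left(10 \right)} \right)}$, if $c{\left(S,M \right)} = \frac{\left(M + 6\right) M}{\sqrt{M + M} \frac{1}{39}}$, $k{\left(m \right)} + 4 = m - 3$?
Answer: $- 7020 \sqrt{6} \approx -17195.0$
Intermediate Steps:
$k{\left(m \right)} = -7 + m$ ($k{\left(m \right)} = -4 + \left(m - 3\right) = -4 + \left(-3 + m\right) = -7 + m$)
$j = 0$ ($j = \left(- \frac{1}{8}\right) 0 = 0$)
$c{\left(S,M \right)} = \frac{39 \sqrt{2} \sqrt{M} \left(6 + M\right)}{2}$ ($c{\left(S,M \right)} = \frac{\left(6 + M\right) M}{\sqrt{2 M} \frac{1}{39}} = \frac{M \left(6 + M\right)}{\sqrt{2} \sqrt{M} \frac{1}{39}} = \frac{M \left(6 + M\right)}{\frac{1}{39} \sqrt{2} \sqrt{M}} = M \left(6 + M\right) \frac{39 \sqrt{2}}{2 \sqrt{M}} = \frac{39 \sqrt{2} \sqrt{M} \left(6 + M\right)}{2}$)
$5 \cdot 2 \left(-4\right) c{\left(j,k{\left(10 \right)} \right)} = 5 \cdot 2 \left(-4\right) \frac{39 \sqrt{2} \sqrt{-7 + 10} \left(6 + \left(-7 + 10\right)\right)}{2} = 10 \left(-4\right) \frac{39 \sqrt{2} \sqrt{3} \left(6 + 3\right)}{2} = - 40 \cdot \frac{39}{2} \sqrt{2} \sqrt{3} \cdot 9 = - 40 \frac{351 \sqrt{6}}{2} = - 7020 \sqrt{6}$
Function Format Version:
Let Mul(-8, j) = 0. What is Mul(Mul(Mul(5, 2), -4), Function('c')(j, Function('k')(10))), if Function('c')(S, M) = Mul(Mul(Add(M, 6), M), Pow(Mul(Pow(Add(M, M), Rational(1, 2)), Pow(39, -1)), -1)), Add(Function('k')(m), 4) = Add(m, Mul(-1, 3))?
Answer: Mul(-7020, Pow(6, Rational(1, 2))) ≈ -17195.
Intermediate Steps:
Function('k')(m) = Add(-7, m) (Function('k')(m) = Add(-4, Add(m, Mul(-1, 3))) = Add(-4, Add(m, -3)) = Add(-4, Add(-3, m)) = Add(-7, m))
j = 0 (j = Mul(Rational(-1, 8), 0) = 0)
Function('c')(S, M) = Mul(Rational(39, 2), Pow(2, Rational(1, 2)), Pow(M, Rational(1, 2)), Add(6, M)) (Function('c')(S, M) = Mul(Mul(Add(6, M), M), Pow(Mul(Pow(Mul(2, M), Rational(1, 2)), Rational(1, 39)), -1)) = Mul(Mul(M, Add(6, M)), Pow(Mul(Mul(Pow(2, Rational(1, 2)), Pow(M, Rational(1, 2))), Rational(1, 39)), -1)) = Mul(Mul(M, Add(6, M)), Pow(Mul(Rational(1, 39), Pow(2, Rational(1, 2)), Pow(M, Rational(1, 2))), -1)) = Mul(Mul(M, Add(6, M)), Mul(Rational(39, 2), Pow(2, Rational(1, 2)), Pow(M, Rational(-1, 2)))) = Mul(Rational(39, 2), Pow(2, Rational(1, 2)), Pow(M, Rational(1, 2)), Add(6, M)))
Mul(Mul(Mul(5, 2), -4), Function('c')(j, Function('k')(10))) = Mul(Mul(Mul(5, 2), -4), Mul(Rational(39, 2), Pow(2, Rational(1, 2)), Pow(Add(-7, 10), Rational(1, 2)), Add(6, Add(-7, 10)))) = Mul(Mul(10, -4), Mul(Rational(39, 2), Pow(2, Rational(1, 2)), Pow(3, Rational(1, 2)), Add(6, 3))) = Mul(-40, Mul(Rational(39, 2), Pow(2, Rational(1, 2)), Pow(3, Rational(1, 2)), 9)) = Mul(-40, Mul(Rational(351, 2), Pow(6, Rational(1, 2)))) = Mul(-7020, Pow(6, Rational(1, 2)))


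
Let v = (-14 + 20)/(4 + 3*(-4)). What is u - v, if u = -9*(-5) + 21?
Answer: 267/4 ≈ 66.750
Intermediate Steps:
v = -¾ (v = 6/(4 - 12) = 6/(-8) = 6*(-⅛) = -¾ ≈ -0.75000)
u = 66 (u = 45 + 21 = 66)
u - v = 66 - 1*(-¾) = 66 + ¾ = 267/4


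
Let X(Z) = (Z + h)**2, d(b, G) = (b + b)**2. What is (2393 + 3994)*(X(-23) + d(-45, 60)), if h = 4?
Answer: 54040407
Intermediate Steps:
d(b, G) = 4*b**2 (d(b, G) = (2*b)**2 = 4*b**2)
X(Z) = (4 + Z)**2 (X(Z) = (Z + 4)**2 = (4 + Z)**2)
(2393 + 3994)*(X(-23) + d(-45, 60)) = (2393 + 3994)*((4 - 23)**2 + 4*(-45)**2) = 6387*((-19)**2 + 4*2025) = 6387*(361 + 8100) = 6387*8461 = 54040407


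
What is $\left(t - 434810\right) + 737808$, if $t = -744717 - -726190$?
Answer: $284471$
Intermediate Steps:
$t = -18527$ ($t = -744717 + 726190 = -18527$)
$\left(t - 434810\right) + 737808 = \left(-18527 - 434810\right) + 737808 = -453337 + 737808 = 284471$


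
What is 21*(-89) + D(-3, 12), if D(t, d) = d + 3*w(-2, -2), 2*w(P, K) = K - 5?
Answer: -3735/2 ≈ -1867.5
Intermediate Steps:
w(P, K) = -5/2 + K/2 (w(P, K) = (K - 5)/2 = (-5 + K)/2 = -5/2 + K/2)
D(t, d) = -21/2 + d (D(t, d) = d + 3*(-5/2 + (½)*(-2)) = d + 3*(-5/2 - 1) = d + 3*(-7/2) = d - 21/2 = -21/2 + d)
21*(-89) + D(-3, 12) = 21*(-89) + (-21/2 + 12) = -1869 + 3/2 = -3735/2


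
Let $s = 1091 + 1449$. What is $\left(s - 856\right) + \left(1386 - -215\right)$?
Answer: $3285$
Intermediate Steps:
$s = 2540$
$\left(s - 856\right) + \left(1386 - -215\right) = \left(2540 - 856\right) + \left(1386 - -215\right) = 1684 + \left(1386 + 215\right) = 1684 + 1601 = 3285$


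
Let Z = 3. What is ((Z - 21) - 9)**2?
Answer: 729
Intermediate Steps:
((Z - 21) - 9)**2 = ((3 - 21) - 9)**2 = (-18 - 9)**2 = (-27)**2 = 729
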